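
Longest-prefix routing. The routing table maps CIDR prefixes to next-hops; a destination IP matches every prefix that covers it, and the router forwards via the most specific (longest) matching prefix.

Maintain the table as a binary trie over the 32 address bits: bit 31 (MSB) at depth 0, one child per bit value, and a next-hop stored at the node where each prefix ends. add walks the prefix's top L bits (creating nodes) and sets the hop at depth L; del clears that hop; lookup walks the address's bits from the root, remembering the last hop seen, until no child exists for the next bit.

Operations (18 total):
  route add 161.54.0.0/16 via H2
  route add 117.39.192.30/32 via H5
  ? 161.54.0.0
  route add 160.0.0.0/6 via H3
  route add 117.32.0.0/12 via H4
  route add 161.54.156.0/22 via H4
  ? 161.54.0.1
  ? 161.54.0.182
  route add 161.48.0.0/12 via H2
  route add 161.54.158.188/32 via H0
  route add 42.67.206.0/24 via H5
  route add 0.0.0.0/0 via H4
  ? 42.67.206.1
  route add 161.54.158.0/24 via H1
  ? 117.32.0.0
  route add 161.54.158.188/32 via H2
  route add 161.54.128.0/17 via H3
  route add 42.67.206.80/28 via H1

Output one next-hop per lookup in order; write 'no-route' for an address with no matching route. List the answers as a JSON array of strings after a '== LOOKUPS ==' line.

Trace:
  add 161.54.0.0/16 -> H2 at depth 16
  add 117.39.192.30/32 -> H5 at depth 32
  lookup 161.54.0.0: bits 1010000100110110 walk d0:-→d1:-→d2:-→d3:-→d4:-→d5:-→d6:-→d7:-→d8:-→d9:-→d10:-→d11:-→d12:-→d13:-→d14:-→d15:-→d16:H2 -> H2
  add 160.0.0.0/6 -> H3 at depth 6
  add 117.32.0.0/12 -> H4 at depth 12
  add 161.54.156.0/22 -> H4 at depth 22
  lookup 161.54.0.1: bits 1010000100110110 walk d0:-→d1:-→d2:-→d3:-→d4:-→d5:-→d6:H3→d7:-→d8:-→d9:-→d10:-→d11:-→d12:-→d13:-→d14:-→d15:-→d16:H2 -> H2
  lookup 161.54.0.182: bits 1010000100110110 walk d0:-→d1:-→d2:-→d3:-→d4:-→d5:-→d6:H3→d7:-→d8:-→d9:-→d10:-→d11:-→d12:-→d13:-→d14:-→d15:-→d16:H2 -> H2
  add 161.48.0.0/12 -> H2 at depth 12
  add 161.54.158.188/32 -> H0 at depth 32
  add 42.67.206.0/24 -> H5 at depth 24
  add 0.0.0.0/0 -> H4 at depth 0
  lookup 42.67.206.1: bits 001010100100001111001110 walk d0:H4→d1:-→d2:-→d3:-→d4:-→d5:-→d6:-→d7:-→d8:-→d9:-→d10:-→d11:-→d12:-→d13:-→d14:-→d15:-→d16:-→d17:-→d18:-→d19:-→d20:-→d21:-→d22:-→d23:-→d24:H5 -> H5
  add 161.54.158.0/24 -> H1 at depth 24
  lookup 117.32.0.0: bits 0111010100100 walk d0:H4→d1:-→d2:-→d3:-→d4:-→d5:-→d6:-→d7:-→d8:-→d9:-→d10:-→d11:-→d12:H4→d13:- -> H4
  add 161.54.158.188/32 -> H2 at depth 32
  add 161.54.128.0/17 -> H3 at depth 17
  add 42.67.206.80/28 -> H1 at depth 28

== LOOKUPS ==
["H2","H2","H2","H5","H4"]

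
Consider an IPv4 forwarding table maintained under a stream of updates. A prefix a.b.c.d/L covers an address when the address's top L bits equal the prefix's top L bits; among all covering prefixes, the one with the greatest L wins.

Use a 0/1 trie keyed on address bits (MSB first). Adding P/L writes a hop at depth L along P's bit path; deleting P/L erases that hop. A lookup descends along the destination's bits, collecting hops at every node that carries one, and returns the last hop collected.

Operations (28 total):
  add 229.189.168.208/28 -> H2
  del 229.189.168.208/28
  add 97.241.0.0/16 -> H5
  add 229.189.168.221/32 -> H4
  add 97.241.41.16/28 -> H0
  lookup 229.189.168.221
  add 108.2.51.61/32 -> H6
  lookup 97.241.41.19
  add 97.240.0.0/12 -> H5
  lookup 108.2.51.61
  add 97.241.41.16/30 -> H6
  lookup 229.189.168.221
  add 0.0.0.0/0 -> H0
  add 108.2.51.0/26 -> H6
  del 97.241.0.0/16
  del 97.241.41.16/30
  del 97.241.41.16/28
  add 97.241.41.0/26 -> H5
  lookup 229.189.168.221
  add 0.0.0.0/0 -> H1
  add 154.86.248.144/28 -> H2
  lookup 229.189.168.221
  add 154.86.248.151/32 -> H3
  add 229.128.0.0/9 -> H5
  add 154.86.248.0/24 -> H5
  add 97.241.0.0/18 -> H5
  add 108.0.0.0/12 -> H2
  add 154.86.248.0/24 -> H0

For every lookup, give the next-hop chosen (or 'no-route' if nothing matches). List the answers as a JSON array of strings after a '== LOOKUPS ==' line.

Process each operation:
  add 229.189.168.208/28 -> H2 at depth 28
  - 229.189.168.208/28 clear@28
  add 97.241.0.0/16 -> H5 at depth 16
  add 229.189.168.221/32 -> H4 at depth 32
  add 97.241.41.16/28 -> H0 at depth 28
  Q 229.189.168.221: descend 11100101101111011010100011011101 ; hops seen [H4] ; pick H4
  add 108.2.51.61/32 -> H6 at depth 32
  Q 97.241.41.19: descend 0110000111110001001010010001 ; hops seen [H5,H0] ; pick H0
  add 97.240.0.0/12 -> H5 at depth 12
  Q 108.2.51.61: descend 01101100000000100011001100111101 ; hops seen [H6] ; pick H6
  add 97.241.41.16/30 -> H6 at depth 30
  Q 229.189.168.221: descend 11100101101111011010100011011101 ; hops seen [H4] ; pick H4
  add 0.0.0.0/0 -> H0 at depth 0
  add 108.2.51.0/26 -> H6 at depth 26
  - 97.241.0.0/16 clear@16
  - 97.241.41.16/30 clear@30
  - 97.241.41.16/28 clear@28
  add 97.241.41.0/26 -> H5 at depth 26
  Q 229.189.168.221: descend 11100101101111011010100011011101 ; hops seen [H0,H4] ; pick H4
  add 0.0.0.0/0 -> H1 at depth 0
  add 154.86.248.144/28 -> H2 at depth 28
  Q 229.189.168.221: descend 11100101101111011010100011011101 ; hops seen [H1,H4] ; pick H4
  add 154.86.248.151/32 -> H3 at depth 32
  add 229.128.0.0/9 -> H5 at depth 9
  add 154.86.248.0/24 -> H5 at depth 24
  add 97.241.0.0/18 -> H5 at depth 18
  add 108.0.0.0/12 -> H2 at depth 12
  add 154.86.248.0/24 -> H0 at depth 24

== LOOKUPS ==
["H4","H0","H6","H4","H4","H4"]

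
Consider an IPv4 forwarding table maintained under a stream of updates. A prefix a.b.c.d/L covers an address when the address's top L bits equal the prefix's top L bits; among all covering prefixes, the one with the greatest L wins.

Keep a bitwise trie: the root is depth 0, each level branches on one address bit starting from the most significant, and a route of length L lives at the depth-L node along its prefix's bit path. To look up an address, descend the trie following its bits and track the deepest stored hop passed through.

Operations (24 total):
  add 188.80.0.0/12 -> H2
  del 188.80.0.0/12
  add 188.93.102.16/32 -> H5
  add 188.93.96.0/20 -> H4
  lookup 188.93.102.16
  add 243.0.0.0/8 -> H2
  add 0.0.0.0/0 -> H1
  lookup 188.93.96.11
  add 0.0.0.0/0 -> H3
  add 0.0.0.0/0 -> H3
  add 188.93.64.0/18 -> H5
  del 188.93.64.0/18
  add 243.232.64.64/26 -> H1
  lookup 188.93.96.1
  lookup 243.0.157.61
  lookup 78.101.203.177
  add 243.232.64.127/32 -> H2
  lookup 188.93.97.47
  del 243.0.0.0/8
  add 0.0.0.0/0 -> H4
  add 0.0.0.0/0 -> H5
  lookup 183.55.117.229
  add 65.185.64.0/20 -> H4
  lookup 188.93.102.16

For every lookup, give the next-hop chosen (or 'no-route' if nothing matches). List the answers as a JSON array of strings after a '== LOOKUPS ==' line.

Trace:
  + 188.80.0.0/12 (H2) depth=12
  - 188.80.0.0/12 clear@12
  + 188.93.102.16/32 (H5) depth=32
  + 188.93.96.0/20 (H4) depth=20
  lookup 188.93.102.16: bits 10111100010111010110011000010000 walk d0:-→d1:-→d2:-→d3:-→d4:-→d5:-→d6:-→d7:-→d8:-→d9:-→d10:-→d11:-→d12:-→d13:-→d14:-→d15:-→d16:-→d17:-→d18:-→d19:-→d20:H4→d21:-→d22:-→d23:-→d24:-→d25:-→d26:-→d27:-→d28:-→d29:-→d30:-→d31:-→d32:H5 -> H5
  + 243.0.0.0/8 (H2) depth=8
  + 0.0.0.0/0 (H1) depth=0
  lookup 188.93.96.11: bits 101111000101110101100 walk d0:H1→d1:-→d2:-→d3:-→d4:-→d5:-→d6:-→d7:-→d8:-→d9:-→d10:-→d11:-→d12:-→d13:-→d14:-→d15:-→d16:-→d17:-→d18:-→d19:-→d20:H4→d21:- -> H4
  + 0.0.0.0/0 (H3) depth=0
  + 0.0.0.0/0 (H3) depth=0
  + 188.93.64.0/18 (H5) depth=18
  - 188.93.64.0/18 clear@18
  + 243.232.64.64/26 (H1) depth=26
  lookup 188.93.96.1: bits 101111000101110101100 walk d0:H3→d1:-→d2:-→d3:-→d4:-→d5:-→d6:-→d7:-→d8:-→d9:-→d10:-→d11:-→d12:-→d13:-→d14:-→d15:-→d16:-→d17:-→d18:-→d19:-→d20:H4→d21:- -> H4
  lookup 243.0.157.61: bits 11110011 walk d0:H3→d1:-→d2:-→d3:-→d4:-→d5:-→d6:-→d7:-→d8:H2 -> H2
  lookup 78.101.203.177: bits ε walk d0:H3 -> H3
  + 243.232.64.127/32 (H2) depth=32
  lookup 188.93.97.47: bits 101111000101110101100 walk d0:H3→d1:-→d2:-→d3:-→d4:-→d5:-→d6:-→d7:-→d8:-→d9:-→d10:-→d11:-→d12:-→d13:-→d14:-→d15:-→d16:-→d17:-→d18:-→d19:-→d20:H4→d21:- -> H4
  - 243.0.0.0/8 clear@8
  + 0.0.0.0/0 (H4) depth=0
  + 0.0.0.0/0 (H5) depth=0
  lookup 183.55.117.229: bits 1011 walk d0:H5→d1:-→d2:-→d3:-→d4:- -> H5
  + 65.185.64.0/20 (H4) depth=20
  lookup 188.93.102.16: bits 10111100010111010110011000010000 walk d0:H5→d1:-→d2:-→d3:-→d4:-→d5:-→d6:-→d7:-→d8:-→d9:-→d10:-→d11:-→d12:-→d13:-→d14:-→d15:-→d16:-→d17:-→d18:-→d19:-→d20:H4→d21:-→d22:-→d23:-→d24:-→d25:-→d26:-→d27:-→d28:-→d29:-→d30:-→d31:-→d32:H5 -> H5

== LOOKUPS ==
["H5","H4","H4","H2","H3","H4","H5","H5"]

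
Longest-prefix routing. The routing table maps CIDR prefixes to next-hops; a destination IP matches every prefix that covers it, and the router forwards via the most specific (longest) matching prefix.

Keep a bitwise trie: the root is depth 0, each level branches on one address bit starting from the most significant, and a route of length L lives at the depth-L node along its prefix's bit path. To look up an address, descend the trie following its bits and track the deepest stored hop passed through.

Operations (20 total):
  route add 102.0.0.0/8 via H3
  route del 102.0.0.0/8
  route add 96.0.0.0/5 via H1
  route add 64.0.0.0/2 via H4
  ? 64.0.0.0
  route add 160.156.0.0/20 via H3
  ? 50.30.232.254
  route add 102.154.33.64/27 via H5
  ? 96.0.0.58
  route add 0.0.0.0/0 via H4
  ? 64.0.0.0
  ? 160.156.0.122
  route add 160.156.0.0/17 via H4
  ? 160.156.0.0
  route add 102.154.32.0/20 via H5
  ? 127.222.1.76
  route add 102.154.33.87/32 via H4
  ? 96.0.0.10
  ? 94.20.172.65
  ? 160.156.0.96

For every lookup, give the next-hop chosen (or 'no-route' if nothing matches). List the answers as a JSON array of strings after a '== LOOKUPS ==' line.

Trace:
  + 102.0.0.0/8 (H3) depth=8
  - 102.0.0.0/8 clear@8
  + 96.0.0.0/5 (H1) depth=5
  + 64.0.0.0/2 (H4) depth=2
  Q 64.0.0.0: descend 01 ; hops seen [H4] ; pick H4
  + 160.156.0.0/20 (H3) depth=20
  Q 50.30.232.254: descend 0 ; hops seen [∅] ; pick no-route
  + 102.154.33.64/27 (H5) depth=27
  Q 96.0.0.58: descend 01100 ; hops seen [H4,H1] ; pick H1
  + 0.0.0.0/0 (H4) depth=0
  Q 64.0.0.0: descend 01 ; hops seen [H4,H4] ; pick H4
  Q 160.156.0.122: descend 10100000100111000000 ; hops seen [H4,H3] ; pick H3
  + 160.156.0.0/17 (H4) depth=17
  Q 160.156.0.0: descend 10100000100111000000 ; hops seen [H4,H4,H3] ; pick H3
  + 102.154.32.0/20 (H5) depth=20
  Q 127.222.1.76: descend 011 ; hops seen [H4,H4] ; pick H4
  + 102.154.33.87/32 (H4) depth=32
  Q 96.0.0.10: descend 01100 ; hops seen [H4,H4,H1] ; pick H1
  Q 94.20.172.65: descend 01 ; hops seen [H4,H4] ; pick H4
  Q 160.156.0.96: descend 10100000100111000000 ; hops seen [H4,H4,H3] ; pick H3

== LOOKUPS ==
["H4","no-route","H1","H4","H3","H3","H4","H1","H4","H3"]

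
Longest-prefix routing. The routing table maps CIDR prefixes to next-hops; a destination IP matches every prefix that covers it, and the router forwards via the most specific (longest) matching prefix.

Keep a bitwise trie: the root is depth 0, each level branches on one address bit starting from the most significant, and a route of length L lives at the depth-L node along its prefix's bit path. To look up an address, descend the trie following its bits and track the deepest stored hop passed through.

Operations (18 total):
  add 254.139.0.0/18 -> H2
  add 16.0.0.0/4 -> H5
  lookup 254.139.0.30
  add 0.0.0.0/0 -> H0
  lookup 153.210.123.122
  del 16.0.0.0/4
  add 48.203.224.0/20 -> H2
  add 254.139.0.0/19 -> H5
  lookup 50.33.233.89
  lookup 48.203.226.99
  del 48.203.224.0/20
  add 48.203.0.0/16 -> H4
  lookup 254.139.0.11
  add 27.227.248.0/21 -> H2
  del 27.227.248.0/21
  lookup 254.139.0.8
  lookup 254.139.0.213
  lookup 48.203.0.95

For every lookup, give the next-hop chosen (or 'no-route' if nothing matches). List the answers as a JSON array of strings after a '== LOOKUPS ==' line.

Apply in order:
  + 254.139.0.0/18 (H2) depth=18
  + 16.0.0.0/4 (H5) depth=4
  ? 254.139.0.30  path d0:-→d1:-→d2:-→d3:-→d4:-→d5:-→d6:-→d7:-→d8:-→d9:-→d10:-→d11:-→d12:-→d13:-→d14:-→d15:-→d16:-→d17:-→d18:H2  best=H2
  + 0.0.0.0/0 (H0) depth=0
  ? 153.210.123.122  path d0:H0→d1:-  best=H0
  del 16.0.0.0/4 (clear depth 4)
  + 48.203.224.0/20 (H2) depth=20
  + 254.139.0.0/19 (H5) depth=19
  ? 50.33.233.89  path d0:H0→d1:-→d2:-→d3:-→d4:-→d5:-→d6:-  best=H0
  ? 48.203.226.99  path d0:H0→d1:-→d2:-→d3:-→d4:-→d5:-→d6:-→d7:-→d8:-→d9:-→d10:-→d11:-→d12:-→d13:-→d14:-→d15:-→d16:-→d17:-→d18:-→d19:-→d20:H2  best=H2
  del 48.203.224.0/20 (clear depth 20)
  + 48.203.0.0/16 (H4) depth=16
  ? 254.139.0.11  path d0:H0→d1:-→d2:-→d3:-→d4:-→d5:-→d6:-→d7:-→d8:-→d9:-→d10:-→d11:-→d12:-→d13:-→d14:-→d15:-→d16:-→d17:-→d18:H2→d19:H5  best=H5
  + 27.227.248.0/21 (H2) depth=21
  del 27.227.248.0/21 (clear depth 21)
  ? 254.139.0.8  path d0:H0→d1:-→d2:-→d3:-→d4:-→d5:-→d6:-→d7:-→d8:-→d9:-→d10:-→d11:-→d12:-→d13:-→d14:-→d15:-→d16:-→d17:-→d18:H2→d19:H5  best=H5
  ? 254.139.0.213  path d0:H0→d1:-→d2:-→d3:-→d4:-→d5:-→d6:-→d7:-→d8:-→d9:-→d10:-→d11:-→d12:-→d13:-→d14:-→d15:-→d16:-→d17:-→d18:H2→d19:H5  best=H5
  ? 48.203.0.95  path d0:H0→d1:-→d2:-→d3:-→d4:-→d5:-→d6:-→d7:-→d8:-→d9:-→d10:-→d11:-→d12:-→d13:-→d14:-→d15:-→d16:H4  best=H4

== LOOKUPS ==
["H2","H0","H0","H2","H5","H5","H5","H4"]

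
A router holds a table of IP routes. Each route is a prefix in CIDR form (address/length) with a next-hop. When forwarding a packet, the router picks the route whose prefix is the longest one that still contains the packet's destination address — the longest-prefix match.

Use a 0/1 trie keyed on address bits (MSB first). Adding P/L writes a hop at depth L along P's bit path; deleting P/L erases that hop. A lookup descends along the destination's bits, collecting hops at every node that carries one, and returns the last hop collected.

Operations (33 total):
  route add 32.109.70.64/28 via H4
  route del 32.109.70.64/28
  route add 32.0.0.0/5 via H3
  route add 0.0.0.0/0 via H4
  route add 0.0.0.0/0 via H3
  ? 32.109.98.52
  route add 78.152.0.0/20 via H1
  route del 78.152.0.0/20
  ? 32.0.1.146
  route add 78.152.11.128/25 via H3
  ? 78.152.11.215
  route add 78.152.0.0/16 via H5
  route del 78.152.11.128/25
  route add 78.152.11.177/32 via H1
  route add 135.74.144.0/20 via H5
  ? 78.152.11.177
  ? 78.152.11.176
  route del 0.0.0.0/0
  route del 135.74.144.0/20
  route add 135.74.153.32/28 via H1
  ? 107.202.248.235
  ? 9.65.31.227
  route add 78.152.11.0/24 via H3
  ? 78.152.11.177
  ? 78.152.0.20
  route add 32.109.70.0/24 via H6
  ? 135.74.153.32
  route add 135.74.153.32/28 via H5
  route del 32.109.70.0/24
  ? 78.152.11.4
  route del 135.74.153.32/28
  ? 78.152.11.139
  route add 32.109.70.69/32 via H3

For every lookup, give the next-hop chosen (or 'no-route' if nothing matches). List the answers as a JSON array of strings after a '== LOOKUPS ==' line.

Apply in order:
  add 32.109.70.64/28 -> H4 at depth 28
  - 32.109.70.64/28 clear@28
  add 32.0.0.0/5 -> H3 at depth 5
  add 0.0.0.0/0 -> H4 at depth 0
  add 0.0.0.0/0 -> H3 at depth 0
  Q 32.109.98.52: descend 001000000110110101 ; hops seen [H3,H3] ; pick H3
  add 78.152.0.0/20 -> H1 at depth 20
  - 78.152.0.0/20 clear@20
  Q 32.0.1.146: descend 001000000 ; hops seen [H3,H3] ; pick H3
  add 78.152.11.128/25 -> H3 at depth 25
  Q 78.152.11.215: descend 0100111010011000000010111 ; hops seen [H3,H3] ; pick H3
  add 78.152.0.0/16 -> H5 at depth 16
  - 78.152.11.128/25 clear@25
  add 78.152.11.177/32 -> H1 at depth 32
  add 135.74.144.0/20 -> H5 at depth 20
  Q 78.152.11.177: descend 01001110100110000000101110110001 ; hops seen [H3,H5,H1] ; pick H1
  Q 78.152.11.176: descend 0100111010011000000010111011000 ; hops seen [H3,H5] ; pick H5
  - 0.0.0.0/0 clear@0
  - 135.74.144.0/20 clear@20
  add 135.74.153.32/28 -> H1 at depth 28
  Q 107.202.248.235: descend 01 ; hops seen [∅] ; pick no-route
  Q 9.65.31.227: descend 00 ; hops seen [∅] ; pick no-route
  add 78.152.11.0/24 -> H3 at depth 24
  Q 78.152.11.177: descend 01001110100110000000101110110001 ; hops seen [H5,H3,H1] ; pick H1
  Q 78.152.0.20: descend 01001110100110000000 ; hops seen [H5] ; pick H5
  add 32.109.70.0/24 -> H6 at depth 24
  Q 135.74.153.32: descend 1000011101001010100110010010 ; hops seen [H1] ; pick H1
  add 135.74.153.32/28 -> H5 at depth 28
  - 32.109.70.0/24 clear@24
  Q 78.152.11.4: descend 010011101001100000001011 ; hops seen [H5,H3] ; pick H3
  - 135.74.153.32/28 clear@28
  Q 78.152.11.139: descend 01001110100110000000101110 ; hops seen [H5,H3] ; pick H3
  add 32.109.70.69/32 -> H3 at depth 32

== LOOKUPS ==
["H3","H3","H3","H1","H5","no-route","no-route","H1","H5","H1","H3","H3"]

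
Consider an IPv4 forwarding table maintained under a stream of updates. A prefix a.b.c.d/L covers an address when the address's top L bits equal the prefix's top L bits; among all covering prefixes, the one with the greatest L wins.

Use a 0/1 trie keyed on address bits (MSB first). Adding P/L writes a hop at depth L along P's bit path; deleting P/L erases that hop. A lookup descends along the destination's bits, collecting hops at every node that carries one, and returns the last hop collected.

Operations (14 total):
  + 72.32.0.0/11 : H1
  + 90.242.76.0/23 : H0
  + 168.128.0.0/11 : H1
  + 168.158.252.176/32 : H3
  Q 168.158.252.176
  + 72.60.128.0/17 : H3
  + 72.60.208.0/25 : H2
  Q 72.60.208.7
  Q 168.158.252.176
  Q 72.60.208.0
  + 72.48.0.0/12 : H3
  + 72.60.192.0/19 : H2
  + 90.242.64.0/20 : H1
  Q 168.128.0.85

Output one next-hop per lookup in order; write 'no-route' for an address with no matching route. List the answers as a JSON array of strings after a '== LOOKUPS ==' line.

Process each operation:
  + 72.32.0.0/11 (H1) depth=11
  + 90.242.76.0/23 (H0) depth=23
  + 168.128.0.0/11 (H1) depth=11
  + 168.158.252.176/32 (H3) depth=32
  ? 168.158.252.176  path d0:-→d1:-→d2:-→d3:-→d4:-→d5:-→d6:-→d7:-→d8:-→d9:-→d10:-→d11:H1→d12:-→d13:-→d14:-→d15:-→d16:-→d17:-→d18:-→d19:-→d20:-→d21:-→d22:-→d23:-→d24:-→d25:-→d26:-→d27:-→d28:-→d29:-→d30:-→d31:-→d32:H3  best=H3
  + 72.60.128.0/17 (H3) depth=17
  + 72.60.208.0/25 (H2) depth=25
  ? 72.60.208.7  path d0:-→d1:-→d2:-→d3:-→d4:-→d5:-→d6:-→d7:-→d8:-→d9:-→d10:-→d11:H1→d12:-→d13:-→d14:-→d15:-→d16:-→d17:H3→d18:-→d19:-→d20:-→d21:-→d22:-→d23:-→d24:-→d25:H2  best=H2
  ? 168.158.252.176  path d0:-→d1:-→d2:-→d3:-→d4:-→d5:-→d6:-→d7:-→d8:-→d9:-→d10:-→d11:H1→d12:-→d13:-→d14:-→d15:-→d16:-→d17:-→d18:-→d19:-→d20:-→d21:-→d22:-→d23:-→d24:-→d25:-→d26:-→d27:-→d28:-→d29:-→d30:-→d31:-→d32:H3  best=H3
  ? 72.60.208.0  path d0:-→d1:-→d2:-→d3:-→d4:-→d5:-→d6:-→d7:-→d8:-→d9:-→d10:-→d11:H1→d12:-→d13:-→d14:-→d15:-→d16:-→d17:H3→d18:-→d19:-→d20:-→d21:-→d22:-→d23:-→d24:-→d25:H2  best=H2
  + 72.48.0.0/12 (H3) depth=12
  + 72.60.192.0/19 (H2) depth=19
  + 90.242.64.0/20 (H1) depth=20
  ? 168.128.0.85  path d0:-→d1:-→d2:-→d3:-→d4:-→d5:-→d6:-→d7:-→d8:-→d9:-→d10:-→d11:H1  best=H1

== LOOKUPS ==
["H3","H2","H3","H2","H1"]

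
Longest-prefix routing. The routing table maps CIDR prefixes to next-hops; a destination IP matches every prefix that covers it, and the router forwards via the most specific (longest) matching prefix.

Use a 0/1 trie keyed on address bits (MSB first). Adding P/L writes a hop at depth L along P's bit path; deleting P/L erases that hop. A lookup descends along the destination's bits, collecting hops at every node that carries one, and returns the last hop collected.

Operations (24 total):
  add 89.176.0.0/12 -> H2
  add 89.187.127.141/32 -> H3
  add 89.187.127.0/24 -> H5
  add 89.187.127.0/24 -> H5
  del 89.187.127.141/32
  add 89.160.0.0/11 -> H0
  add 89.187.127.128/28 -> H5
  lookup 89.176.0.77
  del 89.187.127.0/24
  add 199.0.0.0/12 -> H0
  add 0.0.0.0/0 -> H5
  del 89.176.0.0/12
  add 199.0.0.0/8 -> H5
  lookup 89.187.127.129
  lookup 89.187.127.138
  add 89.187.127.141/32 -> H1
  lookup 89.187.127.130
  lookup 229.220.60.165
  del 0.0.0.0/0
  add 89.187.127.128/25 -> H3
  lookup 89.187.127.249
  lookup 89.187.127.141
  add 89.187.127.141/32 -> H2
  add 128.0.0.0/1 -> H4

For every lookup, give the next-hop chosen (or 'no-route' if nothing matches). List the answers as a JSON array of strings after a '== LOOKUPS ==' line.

Apply in order:
  add 89.176.0.0/12 -> H2 at depth 12
  add 89.187.127.141/32 -> H3 at depth 32
  add 89.187.127.0/24 -> H5 at depth 24
  add 89.187.127.0/24 -> H5 at depth 24
  del 89.187.127.141/32 (clear depth 32)
  add 89.160.0.0/11 -> H0 at depth 11
  add 89.187.127.128/28 -> H5 at depth 28
  Q 89.176.0.77: descend 010110011011 ; hops seen [H0,H2] ; pick H2
  del 89.187.127.0/24 (clear depth 24)
  add 199.0.0.0/12 -> H0 at depth 12
  add 0.0.0.0/0 -> H5 at depth 0
  del 89.176.0.0/12 (clear depth 12)
  add 199.0.0.0/8 -> H5 at depth 8
  Q 89.187.127.129: descend 0101100110111011011111111000 ; hops seen [H5,H0,H5] ; pick H5
  Q 89.187.127.138: descend 01011001101110110111111110001 ; hops seen [H5,H0,H5] ; pick H5
  add 89.187.127.141/32 -> H1 at depth 32
  Q 89.187.127.130: descend 0101100110111011011111111000 ; hops seen [H5,H0,H5] ; pick H5
  Q 229.220.60.165: descend 11 ; hops seen [H5] ; pick H5
  del 0.0.0.0/0 (clear depth 0)
  add 89.187.127.128/25 -> H3 at depth 25
  Q 89.187.127.249: descend 0101100110111011011111111 ; hops seen [H0,H3] ; pick H3
  Q 89.187.127.141: descend 01011001101110110111111110001101 ; hops seen [H0,H3,H5,H1] ; pick H1
  add 89.187.127.141/32 -> H2 at depth 32
  add 128.0.0.0/1 -> H4 at depth 1

== LOOKUPS ==
["H2","H5","H5","H5","H5","H3","H1"]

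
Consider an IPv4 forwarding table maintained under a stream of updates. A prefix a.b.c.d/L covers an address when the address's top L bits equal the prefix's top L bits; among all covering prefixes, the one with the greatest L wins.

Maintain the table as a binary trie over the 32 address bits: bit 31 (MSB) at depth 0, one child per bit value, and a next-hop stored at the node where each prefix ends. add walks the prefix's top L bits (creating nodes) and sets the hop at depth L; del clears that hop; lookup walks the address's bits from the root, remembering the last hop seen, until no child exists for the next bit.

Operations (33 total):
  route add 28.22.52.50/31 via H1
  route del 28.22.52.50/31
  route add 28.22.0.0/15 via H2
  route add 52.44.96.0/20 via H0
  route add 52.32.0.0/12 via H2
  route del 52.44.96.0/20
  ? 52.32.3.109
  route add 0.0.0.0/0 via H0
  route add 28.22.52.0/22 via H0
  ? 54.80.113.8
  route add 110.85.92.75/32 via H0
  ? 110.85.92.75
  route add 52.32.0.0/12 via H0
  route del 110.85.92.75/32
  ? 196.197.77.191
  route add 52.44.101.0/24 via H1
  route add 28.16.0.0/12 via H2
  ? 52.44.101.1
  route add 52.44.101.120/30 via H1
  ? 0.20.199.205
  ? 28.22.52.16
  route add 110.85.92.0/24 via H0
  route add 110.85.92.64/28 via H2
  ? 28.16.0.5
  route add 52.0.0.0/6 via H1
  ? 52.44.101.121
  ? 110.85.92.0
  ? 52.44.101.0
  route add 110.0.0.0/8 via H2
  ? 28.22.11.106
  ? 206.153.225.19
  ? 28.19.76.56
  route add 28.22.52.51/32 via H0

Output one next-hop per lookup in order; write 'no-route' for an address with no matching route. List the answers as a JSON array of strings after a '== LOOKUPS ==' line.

Apply in order:
  add 28.22.52.50/31 -> H1 at depth 31
  del 28.22.52.50/31 (clear depth 31)
  add 28.22.0.0/15 -> H2 at depth 15
  add 52.44.96.0/20 -> H0 at depth 20
  add 52.32.0.0/12 -> H2 at depth 12
  del 52.44.96.0/20 (clear depth 20)
  ? 52.32.3.109  path d0:-→d1:-→d2:-→d3:-→d4:-→d5:-→d6:-→d7:-→d8:-→d9:-→d10:-→d11:-→d12:H2  best=H2
  add 0.0.0.0/0 -> H0 at depth 0
  add 28.22.52.0/22 -> H0 at depth 22
  ? 54.80.113.8  path d0:H0→d1:-→d2:-→d3:-→d4:-→d5:-→d6:-  best=H0
  add 110.85.92.75/32 -> H0 at depth 32
  ? 110.85.92.75  path d0:H0→d1:-→d2:-→d3:-→d4:-→d5:-→d6:-→d7:-→d8:-→d9:-→d10:-→d11:-→d12:-→d13:-→d14:-→d15:-→d16:-→d17:-→d18:-→d19:-→d20:-→d21:-→d22:-→d23:-→d24:-→d25:-→d26:-→d27:-→d28:-→d29:-→d30:-→d31:-→d32:H0  best=H0
  add 52.32.0.0/12 -> H0 at depth 12
  del 110.85.92.75/32 (clear depth 32)
  ? 196.197.77.191  path d0:H0  best=H0
  add 52.44.101.0/24 -> H1 at depth 24
  add 28.16.0.0/12 -> H2 at depth 12
  ? 52.44.101.1  path d0:H0→d1:-→d2:-→d3:-→d4:-→d5:-→d6:-→d7:-→d8:-→d9:-→d10:-→d11:-→d12:H0→d13:-→d14:-→d15:-→d16:-→d17:-→d18:-→d19:-→d20:-→d21:-→d22:-→d23:-→d24:H1  best=H1
  add 52.44.101.120/30 -> H1 at depth 30
  ? 0.20.199.205  path d0:H0→d1:-→d2:-→d3:-  best=H0
  ? 28.22.52.16  path d0:H0→d1:-→d2:-→d3:-→d4:-→d5:-→d6:-→d7:-→d8:-→d9:-→d10:-→d11:-→d12:H2→d13:-→d14:-→d15:H2→d16:-→d17:-→d18:-→d19:-→d20:-→d21:-→d22:H0→d23:-→d24:-→d25:-→d26:-  best=H0
  add 110.85.92.0/24 -> H0 at depth 24
  add 110.85.92.64/28 -> H2 at depth 28
  ? 28.16.0.5  path d0:H0→d1:-→d2:-→d3:-→d4:-→d5:-→d6:-→d7:-→d8:-→d9:-→d10:-→d11:-→d12:H2→d13:-  best=H2
  add 52.0.0.0/6 -> H1 at depth 6
  ? 52.44.101.121  path d0:H0→d1:-→d2:-→d3:-→d4:-→d5:-→d6:H1→d7:-→d8:-→d9:-→d10:-→d11:-→d12:H0→d13:-→d14:-→d15:-→d16:-→d17:-→d18:-→d19:-→d20:-→d21:-→d22:-→d23:-→d24:H1→d25:-→d26:-→d27:-→d28:-→d29:-→d30:H1  best=H1
  ? 110.85.92.0  path d0:H0→d1:-→d2:-→d3:-→d4:-→d5:-→d6:-→d7:-→d8:-→d9:-→d10:-→d11:-→d12:-→d13:-→d14:-→d15:-→d16:-→d17:-→d18:-→d19:-→d20:-→d21:-→d22:-→d23:-→d24:H0→d25:-  best=H0
  ? 52.44.101.0  path d0:H0→d1:-→d2:-→d3:-→d4:-→d5:-→d6:H1→d7:-→d8:-→d9:-→d10:-→d11:-→d12:H0→d13:-→d14:-→d15:-→d16:-→d17:-→d18:-→d19:-→d20:-→d21:-→d22:-→d23:-→d24:H1→d25:-  best=H1
  add 110.0.0.0/8 -> H2 at depth 8
  ? 28.22.11.106  path d0:H0→d1:-→d2:-→d3:-→d4:-→d5:-→d6:-→d7:-→d8:-→d9:-→d10:-→d11:-→d12:H2→d13:-→d14:-→d15:H2→d16:-→d17:-→d18:-  best=H2
  ? 206.153.225.19  path d0:H0  best=H0
  ? 28.19.76.56  path d0:H0→d1:-→d2:-→d3:-→d4:-→d5:-→d6:-→d7:-→d8:-→d9:-→d10:-→d11:-→d12:H2→d13:-  best=H2
  add 28.22.52.51/32 -> H0 at depth 32

== LOOKUPS ==
["H2","H0","H0","H0","H1","H0","H0","H2","H1","H0","H1","H2","H0","H2"]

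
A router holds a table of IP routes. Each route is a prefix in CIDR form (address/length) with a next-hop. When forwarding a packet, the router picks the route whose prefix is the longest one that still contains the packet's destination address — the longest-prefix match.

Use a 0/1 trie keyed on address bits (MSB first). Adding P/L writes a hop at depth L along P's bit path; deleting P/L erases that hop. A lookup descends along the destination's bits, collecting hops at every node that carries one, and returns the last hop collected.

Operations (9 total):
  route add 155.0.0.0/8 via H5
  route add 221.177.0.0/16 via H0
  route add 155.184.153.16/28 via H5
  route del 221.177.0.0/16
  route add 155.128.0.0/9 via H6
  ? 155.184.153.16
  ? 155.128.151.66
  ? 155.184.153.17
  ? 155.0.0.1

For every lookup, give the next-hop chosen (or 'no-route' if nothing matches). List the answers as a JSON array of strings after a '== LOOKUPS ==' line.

Process each operation:
  add 155.0.0.0/8 -> H5 at depth 8
  add 221.177.0.0/16 -> H0 at depth 16
  add 155.184.153.16/28 -> H5 at depth 28
  - 221.177.0.0/16 clear@16
  add 155.128.0.0/9 -> H6 at depth 9
  Q 155.184.153.16: descend 1001101110111000100110010001 ; hops seen [H5,H6,H5] ; pick H5
  Q 155.128.151.66: descend 1001101110 ; hops seen [H5,H6] ; pick H6
  Q 155.184.153.17: descend 1001101110111000100110010001 ; hops seen [H5,H6,H5] ; pick H5
  Q 155.0.0.1: descend 10011011 ; hops seen [H5] ; pick H5

== LOOKUPS ==
["H5","H6","H5","H5"]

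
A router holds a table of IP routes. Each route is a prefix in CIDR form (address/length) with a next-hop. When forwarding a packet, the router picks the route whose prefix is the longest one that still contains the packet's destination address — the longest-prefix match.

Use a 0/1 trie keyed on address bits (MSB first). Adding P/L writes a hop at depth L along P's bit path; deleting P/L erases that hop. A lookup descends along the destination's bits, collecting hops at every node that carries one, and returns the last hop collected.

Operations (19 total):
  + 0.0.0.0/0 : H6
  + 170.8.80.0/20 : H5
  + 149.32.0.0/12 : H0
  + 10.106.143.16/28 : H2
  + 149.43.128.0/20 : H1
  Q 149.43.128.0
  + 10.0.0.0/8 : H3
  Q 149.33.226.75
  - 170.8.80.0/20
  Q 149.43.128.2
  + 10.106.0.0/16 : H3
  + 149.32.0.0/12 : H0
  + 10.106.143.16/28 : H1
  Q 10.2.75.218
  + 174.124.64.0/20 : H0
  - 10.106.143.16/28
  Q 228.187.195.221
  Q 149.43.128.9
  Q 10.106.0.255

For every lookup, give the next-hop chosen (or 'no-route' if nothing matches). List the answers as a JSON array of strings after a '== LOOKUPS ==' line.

Trace:
  add 0.0.0.0/0 -> H6 at depth 0
  add 170.8.80.0/20 -> H5 at depth 20
  add 149.32.0.0/12 -> H0 at depth 12
  add 10.106.143.16/28 -> H2 at depth 28
  add 149.43.128.0/20 -> H1 at depth 20
  lookup 149.43.128.0: bits 10010101001010111000 walk d0:H6→d1:-→d2:-→d3:-→d4:-→d5:-→d6:-→d7:-→d8:-→d9:-→d10:-→d11:-→d12:H0→d13:-→d14:-→d15:-→d16:-→d17:-→d18:-→d19:-→d20:H1 -> H1
  add 10.0.0.0/8 -> H3 at depth 8
  lookup 149.33.226.75: bits 100101010010 walk d0:H6→d1:-→d2:-→d3:-→d4:-→d5:-→d6:-→d7:-→d8:-→d9:-→d10:-→d11:-→d12:H0 -> H0
  del 170.8.80.0/20 (clear depth 20)
  lookup 149.43.128.2: bits 10010101001010111000 walk d0:H6→d1:-→d2:-→d3:-→d4:-→d5:-→d6:-→d7:-→d8:-→d9:-→d10:-→d11:-→d12:H0→d13:-→d14:-→d15:-→d16:-→d17:-→d18:-→d19:-→d20:H1 -> H1
  add 10.106.0.0/16 -> H3 at depth 16
  add 149.32.0.0/12 -> H0 at depth 12
  add 10.106.143.16/28 -> H1 at depth 28
  lookup 10.2.75.218: bits 000010100 walk d0:H6→d1:-→d2:-→d3:-→d4:-→d5:-→d6:-→d7:-→d8:H3→d9:- -> H3
  add 174.124.64.0/20 -> H0 at depth 20
  del 10.106.143.16/28 (clear depth 28)
  lookup 228.187.195.221: bits 1 walk d0:H6→d1:- -> H6
  lookup 149.43.128.9: bits 10010101001010111000 walk d0:H6→d1:-→d2:-→d3:-→d4:-→d5:-→d6:-→d7:-→d8:-→d9:-→d10:-→d11:-→d12:H0→d13:-→d14:-→d15:-→d16:-→d17:-→d18:-→d19:-→d20:H1 -> H1
  lookup 10.106.0.255: bits 0000101001101010 walk d0:H6→d1:-→d2:-→d3:-→d4:-→d5:-→d6:-→d7:-→d8:H3→d9:-→d10:-→d11:-→d12:-→d13:-→d14:-→d15:-→d16:H3 -> H3

== LOOKUPS ==
["H1","H0","H1","H3","H6","H1","H3"]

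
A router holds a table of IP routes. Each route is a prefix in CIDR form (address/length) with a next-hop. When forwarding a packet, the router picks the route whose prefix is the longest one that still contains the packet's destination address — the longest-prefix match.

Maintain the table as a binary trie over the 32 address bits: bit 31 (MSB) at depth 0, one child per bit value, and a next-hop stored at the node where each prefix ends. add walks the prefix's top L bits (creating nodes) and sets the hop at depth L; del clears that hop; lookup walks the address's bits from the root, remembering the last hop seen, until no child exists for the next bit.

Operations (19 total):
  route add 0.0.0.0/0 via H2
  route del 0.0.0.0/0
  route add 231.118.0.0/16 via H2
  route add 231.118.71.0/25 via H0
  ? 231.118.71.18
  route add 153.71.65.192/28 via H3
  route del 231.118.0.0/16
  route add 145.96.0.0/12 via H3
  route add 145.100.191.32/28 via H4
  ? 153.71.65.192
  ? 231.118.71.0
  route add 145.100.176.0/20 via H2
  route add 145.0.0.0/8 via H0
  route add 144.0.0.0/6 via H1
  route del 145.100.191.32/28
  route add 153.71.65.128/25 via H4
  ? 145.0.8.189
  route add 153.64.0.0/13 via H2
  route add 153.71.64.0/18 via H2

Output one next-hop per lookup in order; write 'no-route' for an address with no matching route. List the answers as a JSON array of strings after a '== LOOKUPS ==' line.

Process each operation:
  add 0.0.0.0/0 -> H2 at depth 0
  del 0.0.0.0/0 (clear depth 0)
  add 231.118.0.0/16 -> H2 at depth 16
  add 231.118.71.0/25 -> H0 at depth 25
  Q 231.118.71.18: descend 1110011101110110010001110 ; hops seen [H2,H0] ; pick H0
  add 153.71.65.192/28 -> H3 at depth 28
  del 231.118.0.0/16 (clear depth 16)
  add 145.96.0.0/12 -> H3 at depth 12
  add 145.100.191.32/28 -> H4 at depth 28
  Q 153.71.65.192: descend 1001100101000111010000011100 ; hops seen [H3] ; pick H3
  Q 231.118.71.0: descend 1110011101110110010001110 ; hops seen [H0] ; pick H0
  add 145.100.176.0/20 -> H2 at depth 20
  add 145.0.0.0/8 -> H0 at depth 8
  add 144.0.0.0/6 -> H1 at depth 6
  del 145.100.191.32/28 (clear depth 28)
  add 153.71.65.128/25 -> H4 at depth 25
  Q 145.0.8.189: descend 100100010 ; hops seen [H1,H0] ; pick H0
  add 153.64.0.0/13 -> H2 at depth 13
  add 153.71.64.0/18 -> H2 at depth 18

== LOOKUPS ==
["H0","H3","H0","H0"]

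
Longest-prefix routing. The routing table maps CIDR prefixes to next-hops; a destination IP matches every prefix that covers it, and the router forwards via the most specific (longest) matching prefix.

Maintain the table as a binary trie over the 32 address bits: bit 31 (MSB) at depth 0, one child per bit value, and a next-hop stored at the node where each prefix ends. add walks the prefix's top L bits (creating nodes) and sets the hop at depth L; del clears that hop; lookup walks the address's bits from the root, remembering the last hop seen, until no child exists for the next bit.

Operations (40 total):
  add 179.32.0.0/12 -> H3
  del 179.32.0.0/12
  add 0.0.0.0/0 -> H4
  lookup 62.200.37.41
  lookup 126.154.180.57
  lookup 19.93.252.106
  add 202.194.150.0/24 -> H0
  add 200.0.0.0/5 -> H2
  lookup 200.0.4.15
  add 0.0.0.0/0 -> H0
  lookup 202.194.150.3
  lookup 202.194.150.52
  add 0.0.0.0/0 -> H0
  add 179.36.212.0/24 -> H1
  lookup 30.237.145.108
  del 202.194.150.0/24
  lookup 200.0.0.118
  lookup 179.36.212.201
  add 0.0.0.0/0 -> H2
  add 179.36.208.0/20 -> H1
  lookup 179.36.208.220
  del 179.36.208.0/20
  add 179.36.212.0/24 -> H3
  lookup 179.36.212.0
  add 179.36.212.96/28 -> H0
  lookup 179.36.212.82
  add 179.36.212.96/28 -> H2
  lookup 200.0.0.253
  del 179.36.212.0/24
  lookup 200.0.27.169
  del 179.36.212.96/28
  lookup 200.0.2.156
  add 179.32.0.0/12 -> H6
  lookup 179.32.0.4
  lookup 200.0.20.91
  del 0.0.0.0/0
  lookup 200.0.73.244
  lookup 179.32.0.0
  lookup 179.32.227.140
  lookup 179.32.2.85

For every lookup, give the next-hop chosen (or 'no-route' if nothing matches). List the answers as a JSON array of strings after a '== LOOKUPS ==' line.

Trace:
  add 179.32.0.0/12 -> H3 at depth 12
  - 179.32.0.0/12 clear@12
  add 0.0.0.0/0 -> H4 at depth 0
  lookup 62.200.37.41: bits ε walk d0:H4 -> H4
  lookup 126.154.180.57: bits ε walk d0:H4 -> H4
  lookup 19.93.252.106: bits ε walk d0:H4 -> H4
  add 202.194.150.0/24 -> H0 at depth 24
  add 200.0.0.0/5 -> H2 at depth 5
  lookup 200.0.4.15: bits 110010 walk d0:H4→d1:-→d2:-→d3:-→d4:-→d5:H2→d6:- -> H2
  add 0.0.0.0/0 -> H0 at depth 0
  lookup 202.194.150.3: bits 110010101100001010010110 walk d0:H0→d1:-→d2:-→d3:-→d4:-→d5:H2→d6:-→d7:-→d8:-→d9:-→d10:-→d11:-→d12:-→d13:-→d14:-→d15:-→d16:-→d17:-→d18:-→d19:-→d20:-→d21:-→d22:-→d23:-→d24:H0 -> H0
  lookup 202.194.150.52: bits 110010101100001010010110 walk d0:H0→d1:-→d2:-→d3:-→d4:-→d5:H2→d6:-→d7:-→d8:-→d9:-→d10:-→d11:-→d12:-→d13:-→d14:-→d15:-→d16:-→d17:-→d18:-→d19:-→d20:-→d21:-→d22:-→d23:-→d24:H0 -> H0
  add 0.0.0.0/0 -> H0 at depth 0
  add 179.36.212.0/24 -> H1 at depth 24
  lookup 30.237.145.108: bits ε walk d0:H0 -> H0
  - 202.194.150.0/24 clear@24
  lookup 200.0.0.118: bits 110010 walk d0:H0→d1:-→d2:-→d3:-→d4:-→d5:H2→d6:- -> H2
  lookup 179.36.212.201: bits 101100110010010011010100 walk d0:H0→d1:-→d2:-→d3:-→d4:-→d5:-→d6:-→d7:-→d8:-→d9:-→d10:-→d11:-→d12:-→d13:-→d14:-→d15:-→d16:-→d17:-→d18:-→d19:-→d20:-→d21:-→d22:-→d23:-→d24:H1 -> H1
  add 0.0.0.0/0 -> H2 at depth 0
  add 179.36.208.0/20 -> H1 at depth 20
  lookup 179.36.208.220: bits 101100110010010011010 walk d0:H2→d1:-→d2:-→d3:-→d4:-→d5:-→d6:-→d7:-→d8:-→d9:-→d10:-→d11:-→d12:-→d13:-→d14:-→d15:-→d16:-→d17:-→d18:-→d19:-→d20:H1→d21:- -> H1
  - 179.36.208.0/20 clear@20
  add 179.36.212.0/24 -> H3 at depth 24
  lookup 179.36.212.0: bits 101100110010010011010100 walk d0:H2→d1:-→d2:-→d3:-→d4:-→d5:-→d6:-→d7:-→d8:-→d9:-→d10:-→d11:-→d12:-→d13:-→d14:-→d15:-→d16:-→d17:-→d18:-→d19:-→d20:-→d21:-→d22:-→d23:-→d24:H3 -> H3
  add 179.36.212.96/28 -> H0 at depth 28
  lookup 179.36.212.82: bits 10110011001001001101010001 walk d0:H2→d1:-→d2:-→d3:-→d4:-→d5:-→d6:-→d7:-→d8:-→d9:-→d10:-→d11:-→d12:-→d13:-→d14:-→d15:-→d16:-→d17:-→d18:-→d19:-→d20:-→d21:-→d22:-→d23:-→d24:H3→d25:-→d26:- -> H3
  add 179.36.212.96/28 -> H2 at depth 28
  lookup 200.0.0.253: bits 110010 walk d0:H2→d1:-→d2:-→d3:-→d4:-→d5:H2→d6:- -> H2
  - 179.36.212.0/24 clear@24
  lookup 200.0.27.169: bits 110010 walk d0:H2→d1:-→d2:-→d3:-→d4:-→d5:H2→d6:- -> H2
  - 179.36.212.96/28 clear@28
  lookup 200.0.2.156: bits 110010 walk d0:H2→d1:-→d2:-→d3:-→d4:-→d5:H2→d6:- -> H2
  add 179.32.0.0/12 -> H6 at depth 12
  lookup 179.32.0.4: bits 1011001100100 walk d0:H2→d1:-→d2:-→d3:-→d4:-→d5:-→d6:-→d7:-→d8:-→d9:-→d10:-→d11:-→d12:H6→d13:- -> H6
  lookup 200.0.20.91: bits 110010 walk d0:H2→d1:-→d2:-→d3:-→d4:-→d5:H2→d6:- -> H2
  - 0.0.0.0/0 clear@0
  lookup 200.0.73.244: bits 110010 walk d0:-→d1:-→d2:-→d3:-→d4:-→d5:H2→d6:- -> H2
  lookup 179.32.0.0: bits 1011001100100 walk d0:-→d1:-→d2:-→d3:-→d4:-→d5:-→d6:-→d7:-→d8:-→d9:-→d10:-→d11:-→d12:H6→d13:- -> H6
  lookup 179.32.227.140: bits 1011001100100 walk d0:-→d1:-→d2:-→d3:-→d4:-→d5:-→d6:-→d7:-→d8:-→d9:-→d10:-→d11:-→d12:H6→d13:- -> H6
  lookup 179.32.2.85: bits 1011001100100 walk d0:-→d1:-→d2:-→d3:-→d4:-→d5:-→d6:-→d7:-→d8:-→d9:-→d10:-→d11:-→d12:H6→d13:- -> H6

== LOOKUPS ==
["H4","H4","H4","H2","H0","H0","H0","H2","H1","H1","H3","H3","H2","H2","H2","H6","H2","H2","H6","H6","H6"]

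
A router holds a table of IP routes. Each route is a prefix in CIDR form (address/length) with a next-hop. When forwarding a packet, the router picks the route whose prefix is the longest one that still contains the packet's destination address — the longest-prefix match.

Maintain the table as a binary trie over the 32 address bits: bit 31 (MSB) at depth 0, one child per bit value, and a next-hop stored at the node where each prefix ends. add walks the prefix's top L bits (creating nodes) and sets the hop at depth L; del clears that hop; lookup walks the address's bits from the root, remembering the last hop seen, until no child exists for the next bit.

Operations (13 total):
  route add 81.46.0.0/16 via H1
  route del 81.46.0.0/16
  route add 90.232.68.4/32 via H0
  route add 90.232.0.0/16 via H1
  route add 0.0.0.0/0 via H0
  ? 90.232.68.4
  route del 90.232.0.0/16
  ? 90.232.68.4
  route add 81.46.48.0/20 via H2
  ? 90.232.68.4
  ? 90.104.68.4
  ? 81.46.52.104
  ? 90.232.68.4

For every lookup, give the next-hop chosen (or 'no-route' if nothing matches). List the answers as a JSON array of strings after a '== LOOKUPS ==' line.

Apply in order:
  add 81.46.0.0/16 -> H1 at depth 16
  del 81.46.0.0/16 (clear depth 16)
  add 90.232.68.4/32 -> H0 at depth 32
  add 90.232.0.0/16 -> H1 at depth 16
  add 0.0.0.0/0 -> H0 at depth 0
  Q 90.232.68.4: descend 01011010111010000100010000000100 ; hops seen [H0,H1,H0] ; pick H0
  del 90.232.0.0/16 (clear depth 16)
  Q 90.232.68.4: descend 01011010111010000100010000000100 ; hops seen [H0,H0] ; pick H0
  add 81.46.48.0/20 -> H2 at depth 20
  Q 90.232.68.4: descend 01011010111010000100010000000100 ; hops seen [H0,H0] ; pick H0
  Q 90.104.68.4: descend 01011010 ; hops seen [H0] ; pick H0
  Q 81.46.52.104: descend 01010001001011100011 ; hops seen [H0,H2] ; pick H2
  Q 90.232.68.4: descend 01011010111010000100010000000100 ; hops seen [H0,H0] ; pick H0

== LOOKUPS ==
["H0","H0","H0","H0","H2","H0"]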